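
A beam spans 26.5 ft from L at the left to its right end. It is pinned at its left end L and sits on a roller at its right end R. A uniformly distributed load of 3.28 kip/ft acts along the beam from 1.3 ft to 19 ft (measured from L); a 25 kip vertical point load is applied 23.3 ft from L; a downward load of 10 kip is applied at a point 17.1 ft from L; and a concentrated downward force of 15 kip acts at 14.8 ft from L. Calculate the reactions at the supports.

L_x = 0, L_y = 49.01 kip, R_y = 59.05 kip

Resultant of the distributed load: 3.28 × 17.7 = 58.056 kip at 10.15 ft from L.
Taking moments about L: R_y·26.5 − (3.28·17.7)·10.15 − 25·23.3 − 10·17.1 − 15·14.8 = 0 → R_y = 1564.7684/26.5 = 59.0479 ≈ 59.05 kip.
ΣF_y = 0: L_y + 59.0479 − 3.28·17.7 − 25 − 10 − 15 = 0 → L_y = 49.01 kip.
ΣF_x = 0: no horizontal applied forces, so L_x = 0.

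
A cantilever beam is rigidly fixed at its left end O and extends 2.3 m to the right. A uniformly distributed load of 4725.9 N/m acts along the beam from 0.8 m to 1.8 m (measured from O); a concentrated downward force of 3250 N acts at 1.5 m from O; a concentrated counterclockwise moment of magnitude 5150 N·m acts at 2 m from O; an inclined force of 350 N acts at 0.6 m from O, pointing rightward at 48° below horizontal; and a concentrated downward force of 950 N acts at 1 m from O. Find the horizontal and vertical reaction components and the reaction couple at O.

Resultant of the distributed load: 4725.9 × 1 = 4725.9 N at 1.3 m from O.
ΣF_x = 0: O_x + 350·cos48° = 0 → O_x = -234.2 N.
ΣF_y = 0: O_y − 4725.9·1 − 3250 − 350·sin48° − 950 = 0 → O_y = 9186 N.
ΣM about O: M_O − (4725.9·1)·1.3 − 3250·1.5 + 5150 − 350·sin48°·0.6 − 950·1 = 0 → M_O = 6975 N·m.

O_x = -234.2 N, O_y = 9186 N, M_O = 6975 N·m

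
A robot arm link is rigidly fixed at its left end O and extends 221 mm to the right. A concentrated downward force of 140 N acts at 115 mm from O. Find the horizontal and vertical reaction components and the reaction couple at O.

O_x = 0, O_y = 140.0 N, M_O = 16100 N·mm

ΣF_x = 0: O_x = 0.
ΣF_y = 0: O_y − 140 = 0 → O_y = 140.0 N.
ΣM about O: M_O − 140·115 = 0 → M_O = 16100 N·mm.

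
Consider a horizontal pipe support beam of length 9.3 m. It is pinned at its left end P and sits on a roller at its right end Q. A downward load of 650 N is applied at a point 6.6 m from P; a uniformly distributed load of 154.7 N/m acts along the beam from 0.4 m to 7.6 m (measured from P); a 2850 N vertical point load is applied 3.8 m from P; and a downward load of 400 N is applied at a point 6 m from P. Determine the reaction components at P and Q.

Resultant of the distributed load: 154.7 × 7.2 = 1113.84 N at 4 m from P.
Taking moments about P: Q_y·9.3 − 650·6.6 − (154.7·7.2)·4 − 2850·3.8 − 400·6 = 0 → Q_y = 21975.36/9.3 = 2362.94 ≈ 2363 N.
ΣF_y = 0: P_y + 2362.94 − 650 − 154.7·7.2 − 2850 − 400 = 0 → P_y = 2651 N.
ΣF_x = 0: no horizontal applied forces, so P_x = 0.

P_x = 0, P_y = 2651 N, Q_y = 2363 N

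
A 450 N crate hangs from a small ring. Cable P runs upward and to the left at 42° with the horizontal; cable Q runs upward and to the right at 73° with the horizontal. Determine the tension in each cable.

T_P = 145.2 N, T_Q = 369.0 N

ΣF_x = 0: −T_P·cos42° + T_Q·cos73° = 0 → T_Q = 2.54178·T_P.
ΣF_y = 0: T_P·sin42° + T_Q·sin73° = 450.
Substitute: T_P·(0.669131 + 2.54178·0.956305) = 450 → T_P = 145.168 ≈ 145.2 N.
Then T_Q = 2.54178 × 145.168 = 369.0 N.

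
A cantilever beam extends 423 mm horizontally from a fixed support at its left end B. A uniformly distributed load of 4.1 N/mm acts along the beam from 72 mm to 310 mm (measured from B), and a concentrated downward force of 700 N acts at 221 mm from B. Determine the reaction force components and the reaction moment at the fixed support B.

B_x = 0, B_y = 1676 N, M_B = 341100 N·mm

Resultant of the distributed load: 4.1 × 238 = 975.8 N at 191 mm from B.
ΣF_x = 0: B_x = 0.
ΣF_y = 0: B_y − 4.1·238 − 700 = 0 → B_y = 1676 N.
ΣM about B: M_B − (4.1·238)·191 − 700·221 = 0 → M_B = 341100 N·mm.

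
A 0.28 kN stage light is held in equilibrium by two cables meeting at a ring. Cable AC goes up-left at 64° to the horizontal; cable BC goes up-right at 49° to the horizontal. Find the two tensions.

ΣF_x = 0: −T_AC·cos64° + T_BC·cos49° = 0 → T_BC = 0.668189·T_AC.
ΣF_y = 0: T_AC·sin64° + T_BC·sin49° = 0.28.
Substitute: T_AC·(0.898794 + 0.668189·0.75471) = 0.28 → T_AC = 0.199561 ≈ 0.1996 kN.
Then T_BC = 0.668189 × 0.199561 = 0.1333 kN.

T_AC = 0.1996 kN, T_BC = 0.1333 kN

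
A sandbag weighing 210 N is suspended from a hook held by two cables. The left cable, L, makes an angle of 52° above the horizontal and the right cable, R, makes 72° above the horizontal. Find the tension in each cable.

ΣF_x = 0: −T_L·cos52° + T_R·cos72° = 0 → T_R = 1.99232·T_L.
ΣF_y = 0: T_L·sin52° + T_R·sin72° = 210.
Substitute: T_L·(0.788011 + 1.99232·0.951057) = 210 → T_L = 78.2758 ≈ 78.28 N.
Then T_R = 1.99232 × 78.2758 = 156.0 N.

T_L = 78.28 N, T_R = 156.0 N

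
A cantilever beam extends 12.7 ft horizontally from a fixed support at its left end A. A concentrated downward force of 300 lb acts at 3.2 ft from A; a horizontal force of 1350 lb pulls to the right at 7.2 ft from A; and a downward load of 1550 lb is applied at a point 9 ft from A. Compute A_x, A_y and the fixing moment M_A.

ΣF_x = 0: A_x + 1350 = 0 → A_x = -1350 lb.
ΣF_y = 0: A_y − 300 − 1550 = 0 → A_y = 1850 lb.
ΣM about A: M_A − 300·3.2 − 1550·9 = 0 → M_A = 14910 lb·ft.

A_x = -1350 lb, A_y = 1850 lb, M_A = 14910 lb·ft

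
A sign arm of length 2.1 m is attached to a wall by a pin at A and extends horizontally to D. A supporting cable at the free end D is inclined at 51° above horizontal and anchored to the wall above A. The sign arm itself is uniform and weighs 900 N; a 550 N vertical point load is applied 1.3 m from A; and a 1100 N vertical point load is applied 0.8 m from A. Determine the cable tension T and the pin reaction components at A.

T = 1556 N, A_x = 979.5 N, A_y = 1340 N

ΣM about A: T·sin51°·2.1 − 900·1.05 − 550·1.3 − 1100·0.8 = 0 → T = 2540/(2.1·0.777146) = 1556.37 ≈ 1556 N.
ΣF_x = 0: A_x − T·cos51° = 0 → A_x = 1556.37 × 0.62932 = 979.5 N.
ΣF_y = 0: A_y + T·sin51° − 900 − 550 − 1100 = 0 → A_y = 2550 − 1556.37 × 0.777146 = 1340 N.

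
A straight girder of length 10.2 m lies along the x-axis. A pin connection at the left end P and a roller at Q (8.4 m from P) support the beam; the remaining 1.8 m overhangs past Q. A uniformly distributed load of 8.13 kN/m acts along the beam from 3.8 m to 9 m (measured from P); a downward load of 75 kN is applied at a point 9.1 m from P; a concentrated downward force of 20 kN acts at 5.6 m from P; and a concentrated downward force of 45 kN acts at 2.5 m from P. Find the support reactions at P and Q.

Resultant of the distributed load: 8.13 × 5.2 = 42.276 kN at 6.4 m from P.
Moments about P: Q_y·8.4 − (8.13·5.2)·6.4 − 75·9.1 − 20·5.6 − 45·2.5 = 0 → Q_y = 1177.5664/8.4 = 140.186 ≈ 140.2 kN.
ΣF_y = 0: P_y + 140.186 − 8.13·5.2 − 75 − 20 − 45 = 0 → P_y = 42.09 kN.
ΣF_x = 0: no horizontal applied forces, so P_x = 0.

P_x = 0, P_y = 42.09 kN, Q_y = 140.2 kN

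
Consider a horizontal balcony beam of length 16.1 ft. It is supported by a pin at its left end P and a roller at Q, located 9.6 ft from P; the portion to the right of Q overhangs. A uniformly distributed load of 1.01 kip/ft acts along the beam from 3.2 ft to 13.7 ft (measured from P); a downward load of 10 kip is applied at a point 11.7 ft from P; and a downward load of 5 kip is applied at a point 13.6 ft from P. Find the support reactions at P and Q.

Resultant of the distributed load: 1.01 × 10.5 = 10.605 kip at 8.45 ft from P.
Moments about P: Q_y·9.6 − (1.01·10.5)·8.45 − 10·11.7 − 5·13.6 = 0 → Q_y = 274.61225/9.6 = 28.6054 ≈ 28.61 kip.
ΣF_y = 0: P_y + 28.6054 − 1.01·10.5 − 10 − 5 = 0 → P_y = -3.000 kip.
ΣF_x = 0: no horizontal applied forces, so P_x = 0.

P_x = 0, P_y = -3.000 kip, Q_y = 28.61 kip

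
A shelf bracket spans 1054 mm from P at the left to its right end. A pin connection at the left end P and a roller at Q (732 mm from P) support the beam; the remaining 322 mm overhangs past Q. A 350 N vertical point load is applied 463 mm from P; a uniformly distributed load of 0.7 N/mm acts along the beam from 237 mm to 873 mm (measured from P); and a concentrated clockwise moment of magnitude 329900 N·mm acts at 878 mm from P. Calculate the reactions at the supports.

Resultant of the distributed load: 0.7 × 636 = 445.2 N at 555 mm from P.
ΣM about P: Q_y·732 − 350·463 − (0.7·636)·555 − 329900 = 0 → Q_y = 739036/732 = 1009.61 ≈ 1010 N.
ΣF_y = 0: P_y + 1009.61 − 350 − 0.7·636 = 0 → P_y = -214.4 N.
ΣF_x = 0: no horizontal applied forces, so P_x = 0.

P_x = 0, P_y = -214.4 N, Q_y = 1010 N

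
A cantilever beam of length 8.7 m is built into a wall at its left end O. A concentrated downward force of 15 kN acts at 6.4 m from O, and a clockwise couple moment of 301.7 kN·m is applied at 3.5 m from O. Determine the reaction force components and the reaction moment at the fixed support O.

ΣF_x = 0: O_x = 0.
ΣF_y = 0: O_y − 15 = 0 → O_y = 15.00 kN.
ΣM about O: M_O − 15·6.4 − 301.7 = 0 → M_O = 397.7 kN·m.

O_x = 0, O_y = 15.00 kN, M_O = 397.7 kN·m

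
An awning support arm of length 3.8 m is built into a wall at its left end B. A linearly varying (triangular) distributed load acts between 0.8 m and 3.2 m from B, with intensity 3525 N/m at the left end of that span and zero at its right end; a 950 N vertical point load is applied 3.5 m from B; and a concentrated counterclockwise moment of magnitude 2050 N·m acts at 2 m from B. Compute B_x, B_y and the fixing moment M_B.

Resultant of the triangular load: ½ × 3525 × 2.4 = 4230 N, acting at 1.6 m from B (one-third of the span from the peak).
ΣF_x = 0: B_x = 0.
ΣF_y = 0: B_y − ½·3525·2.4 − 950 = 0 → B_y = 5180 N.
ΣM about B: M_B − (½·3525·2.4)·1.6 − 950·3.5 + 2050 = 0 → M_B = 8043 N·m.

B_x = 0, B_y = 5180 N, M_B = 8043 N·m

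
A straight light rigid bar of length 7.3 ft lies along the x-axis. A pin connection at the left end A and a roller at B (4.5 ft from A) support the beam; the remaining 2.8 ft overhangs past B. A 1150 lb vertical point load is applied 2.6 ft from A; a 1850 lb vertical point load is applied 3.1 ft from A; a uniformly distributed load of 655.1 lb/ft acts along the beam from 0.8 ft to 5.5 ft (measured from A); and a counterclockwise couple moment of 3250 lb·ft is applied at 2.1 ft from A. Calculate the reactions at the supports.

A_x = 0, A_y = 2707 lb, B_y = 3372 lb

Resultant of the distributed load: 655.1 × 4.7 = 3078.97 lb at 3.15 ft from A.
ΣM about A: B_y·4.5 − 1150·2.6 − 1850·3.1 − (655.1·4.7)·3.15 + 3250 = 0 → B_y = 15173.7555/4.5 = 3371.95 ≈ 3372 lb.
ΣF_y = 0: A_y + 3371.95 − 1150 − 1850 − 655.1·4.7 = 0 → A_y = 2707 lb.
ΣF_x = 0: no horizontal applied forces, so A_x = 0.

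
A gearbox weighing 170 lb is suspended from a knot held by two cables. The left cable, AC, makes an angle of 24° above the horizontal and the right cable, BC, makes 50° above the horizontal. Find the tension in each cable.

ΣF_x = 0: −T_AC·cos24° + T_BC·cos50° = 0 → T_BC = 1.42122·T_AC.
ΣF_y = 0: T_AC·sin24° + T_BC·sin50° = 170.
Substitute: T_AC·(0.406737 + 1.42122·0.766044) = 170 → T_AC = 113.678 ≈ 113.7 lb.
Then T_BC = 1.42122 × 113.678 = 161.6 lb.

T_AC = 113.7 lb, T_BC = 161.6 lb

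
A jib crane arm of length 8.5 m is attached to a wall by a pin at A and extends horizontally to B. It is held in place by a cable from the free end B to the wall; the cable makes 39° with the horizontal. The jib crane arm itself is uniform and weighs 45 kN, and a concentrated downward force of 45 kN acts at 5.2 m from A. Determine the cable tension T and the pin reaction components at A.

T = 79.50 kN, A_x = 61.78 kN, A_y = 39.97 kN

ΣM about A: T·sin39°·8.5 − 45·4.25 − 45·5.2 = 0 → T = 425.25/(8.5·0.62932) = 79.4976 ≈ 79.50 kN.
ΣF_x = 0: A_x − T·cos39° = 0 → A_x = 79.4976 × 0.777146 = 61.78 kN.
ΣF_y = 0: A_y + T·sin39° − 45 − 45 = 0 → A_y = 90 − 79.4976 × 0.62932 = 39.97 kN.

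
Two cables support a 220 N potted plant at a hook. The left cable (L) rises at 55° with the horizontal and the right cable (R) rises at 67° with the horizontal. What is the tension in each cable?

T_L = 101.4 N, T_R = 148.8 N

ΣF_x = 0: −T_L·cos55° + T_R·cos67° = 0 → T_R = 1.46796·T_L.
ΣF_y = 0: T_L·sin55° + T_R·sin67° = 220.
Substitute: T_L·(0.819152 + 1.46796·0.920505) = 220 → T_L = 101.363 ≈ 101.4 N.
Then T_R = 1.46796 × 101.363 = 148.8 N.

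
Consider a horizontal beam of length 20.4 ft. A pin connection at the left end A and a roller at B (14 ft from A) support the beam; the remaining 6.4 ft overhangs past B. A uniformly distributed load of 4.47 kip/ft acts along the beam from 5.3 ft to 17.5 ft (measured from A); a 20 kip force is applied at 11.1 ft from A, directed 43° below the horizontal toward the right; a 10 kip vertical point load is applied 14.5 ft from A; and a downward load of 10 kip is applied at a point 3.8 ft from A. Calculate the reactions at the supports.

A_x = -14.63 kip, A_y = 19.88 kip, B_y = 68.29 kip

Resultant of the distributed load: 4.47 × 12.2 = 54.534 kip at 11.4 ft from A.
ΣM about A: B_y·14 − (4.47·12.2)·11.4 − 20·sin43°·11.1 − 10·14.5 − 10·3.8 = 0 → B_y = 956.091/14 = 68.2922 ≈ 68.29 kip.
ΣF_y = 0: A_y + 68.2922 − 4.47·12.2 − 20·sin43° − 10 − 10 = 0 → A_y = 19.88 kip.
ΣF_x = 0: A_x + 20·cos43° = 0 → A_x = -14.63 kip.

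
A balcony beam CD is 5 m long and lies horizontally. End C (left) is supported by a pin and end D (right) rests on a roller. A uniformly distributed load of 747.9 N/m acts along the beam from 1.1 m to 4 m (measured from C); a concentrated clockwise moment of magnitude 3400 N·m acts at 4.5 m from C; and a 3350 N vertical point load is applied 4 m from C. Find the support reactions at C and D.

C_x = 0, C_y = 1053 N, D_y = 4466 N

Resultant of the distributed load: 747.9 × 2.9 = 2168.91 N at 2.55 m from C.
ΣM about C: D_y·5 − (747.9·2.9)·2.55 − 3400 − 3350·4 = 0 → D_y = 22330.7205/5 = 4466.14 ≈ 4466 N.
ΣF_y = 0: C_y + 4466.14 − 747.9·2.9 − 3350 = 0 → C_y = 1053 N.
ΣF_x = 0: no horizontal applied forces, so C_x = 0.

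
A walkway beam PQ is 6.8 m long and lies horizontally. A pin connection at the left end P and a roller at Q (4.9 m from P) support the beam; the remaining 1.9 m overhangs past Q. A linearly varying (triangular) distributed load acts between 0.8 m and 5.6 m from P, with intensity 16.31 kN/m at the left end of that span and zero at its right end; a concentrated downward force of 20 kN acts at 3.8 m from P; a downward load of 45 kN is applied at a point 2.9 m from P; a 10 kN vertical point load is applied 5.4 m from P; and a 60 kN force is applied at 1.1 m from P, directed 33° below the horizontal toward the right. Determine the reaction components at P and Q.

P_x = -50.32 kN, P_y = 67.15 kN, Q_y = 79.67 kN

Resultant of the triangular load: ½ × 16.31 × 4.8 = 39.144 kN, acting at 2.4 m from P (one-third of the span from the peak).
Taking moments about P: Q_y·4.9 − (½·16.31·4.8)·2.4 − 20·3.8 − 45·2.9 − 10·5.4 − 60·sin33°·1.1 = 0 → Q_y = 390.392/4.9 = 79.6718 ≈ 79.67 kN.
ΣF_y = 0: P_y + 79.6718 − ½·16.31·4.8 − 20 − 45 − 10 − 60·sin33° = 0 → P_y = 67.15 kN.
ΣF_x = 0: P_x + 60·cos33° = 0 → P_x = -50.32 kN.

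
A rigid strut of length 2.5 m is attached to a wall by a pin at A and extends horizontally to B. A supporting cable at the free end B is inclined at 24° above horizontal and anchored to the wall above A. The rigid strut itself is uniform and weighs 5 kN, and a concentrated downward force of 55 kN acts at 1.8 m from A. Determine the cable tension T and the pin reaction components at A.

T = 103.5 kN, A_x = 94.56 kN, A_y = 17.90 kN

ΣM about A: T·sin24°·2.5 − 5·1.25 − 55·1.8 = 0 → T = 105.25/(2.5·0.406737) = 103.507 ≈ 103.5 kN.
ΣF_x = 0: A_x − T·cos24° = 0 → A_x = 103.507 × 0.913545 = 94.56 kN.
ΣF_y = 0: A_y + T·sin24° − 5 − 55 = 0 → A_y = 60 − 103.507 × 0.406737 = 17.90 kN.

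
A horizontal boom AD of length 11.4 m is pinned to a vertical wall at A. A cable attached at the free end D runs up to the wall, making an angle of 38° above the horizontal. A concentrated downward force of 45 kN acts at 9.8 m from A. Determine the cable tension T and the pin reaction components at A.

ΣM about A: T·sin38°·11.4 − 45·9.8 = 0 → T = 441/(11.4·0.615661) = 62.8336 ≈ 62.83 kN.
ΣF_x = 0: A_x − T·cos38° = 0 → A_x = 62.8336 × 0.788011 = 49.51 kN.
ΣF_y = 0: A_y + T·sin38° − 45 = 0 → A_y = 45 − 62.8336 × 0.615661 = 6.316 kN.

T = 62.83 kN, A_x = 49.51 kN, A_y = 6.316 kN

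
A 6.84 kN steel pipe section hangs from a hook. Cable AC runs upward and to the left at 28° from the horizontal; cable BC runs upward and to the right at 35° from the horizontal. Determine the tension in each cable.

T_AC = 6.288 kN, T_BC = 6.778 kN

ΣF_x = 0: −T_AC·cos28° + T_BC·cos35° = 0 → T_BC = 1.07788·T_AC.
ΣF_y = 0: T_AC·sin28° + T_BC·sin35° = 6.84.
Substitute: T_AC·(0.469472 + 1.07788·0.573576) = 6.84 → T_AC = 6.28839 ≈ 6.288 kN.
Then T_BC = 1.07788 × 6.28839 = 6.778 kN.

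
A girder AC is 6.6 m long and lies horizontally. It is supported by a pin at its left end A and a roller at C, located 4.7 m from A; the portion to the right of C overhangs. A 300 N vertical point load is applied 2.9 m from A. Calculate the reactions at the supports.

A_x = 0, A_y = 114.9 N, C_y = 185.1 N

Taking moments about A: C_y·4.7 − 300·2.9 = 0 → C_y = 870/4.7 = 185.106 ≈ 185.1 N.
ΣF_y = 0: A_y + 185.106 − 300 = 0 → A_y = 114.9 N.
ΣF_x = 0: no horizontal applied forces, so A_x = 0.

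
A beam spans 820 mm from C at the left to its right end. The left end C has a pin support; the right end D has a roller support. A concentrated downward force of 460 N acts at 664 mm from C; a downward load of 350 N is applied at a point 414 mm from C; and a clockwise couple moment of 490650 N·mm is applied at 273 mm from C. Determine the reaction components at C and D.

ΣM about C: D_y·820 − 460·664 − 350·414 − 490650 = 0 → D_y = 940990/820 = 1147.55 ≈ 1148 N.
ΣF_y = 0: C_y + 1147.55 − 460 − 350 = 0 → C_y = -337.5 N.
ΣF_x = 0: no horizontal applied forces, so C_x = 0.

C_x = 0, C_y = -337.5 N, D_y = 1148 N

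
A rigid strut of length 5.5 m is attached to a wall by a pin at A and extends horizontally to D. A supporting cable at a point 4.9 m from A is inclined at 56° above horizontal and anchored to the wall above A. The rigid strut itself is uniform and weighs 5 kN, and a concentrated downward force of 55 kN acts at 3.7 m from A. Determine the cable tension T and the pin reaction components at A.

ΣM about A: T·sin56°·4.9 − 5·2.75 − 55·3.7 = 0 → T = 217.25/(4.9·0.829038) = 53.4797 ≈ 53.48 kN.
ΣF_x = 0: A_x − T·cos56° = 0 → A_x = 53.4797 × 0.559193 = 29.91 kN.
ΣF_y = 0: A_y + T·sin56° − 5 − 55 = 0 → A_y = 60 − 53.4797 × 0.829038 = 15.66 kN.

T = 53.48 kN, A_x = 29.91 kN, A_y = 15.66 kN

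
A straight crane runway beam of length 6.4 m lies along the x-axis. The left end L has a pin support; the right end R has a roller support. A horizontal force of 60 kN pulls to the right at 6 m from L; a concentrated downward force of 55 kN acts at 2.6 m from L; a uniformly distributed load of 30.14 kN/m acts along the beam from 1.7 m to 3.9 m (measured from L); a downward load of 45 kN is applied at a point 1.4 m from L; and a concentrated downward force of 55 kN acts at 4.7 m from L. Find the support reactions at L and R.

L_x = -60.00 kN, L_y = 119.7 kN, R_y = 101.6 kN

Resultant of the distributed load: 30.14 × 2.2 = 66.308 kN at 2.8 m from L.
Moments about L: R_y·6.4 − 55·2.6 − (30.14·2.2)·2.8 − 45·1.4 − 55·4.7 = 0 → R_y = 650.1624/6.4 = 101.588 ≈ 101.6 kN.
ΣF_y = 0: L_y + 101.588 − 55 − 30.14·2.2 − 45 − 55 = 0 → L_y = 119.7 kN.
ΣF_x = 0: L_x + 60 = 0 → L_x = -60.00 kN.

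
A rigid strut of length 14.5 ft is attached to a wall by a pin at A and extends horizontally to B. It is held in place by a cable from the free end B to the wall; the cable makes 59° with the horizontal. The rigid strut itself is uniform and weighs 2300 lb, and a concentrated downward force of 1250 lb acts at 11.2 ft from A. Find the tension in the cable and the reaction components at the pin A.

T = 2468 lb, A_x = 1271 lb, A_y = 1434 lb

ΣM about A: T·sin59°·14.5 − 2300·7.25 − 1250·11.2 = 0 → T = 30675/(14.5·0.857167) = 2468.03 ≈ 2468 lb.
ΣF_x = 0: A_x − T·cos59° = 0 → A_x = 2468.03 × 0.515038 = 1271 lb.
ΣF_y = 0: A_y + T·sin59° − 2300 − 1250 = 0 → A_y = 3550 − 2468.03 × 0.857167 = 1434 lb.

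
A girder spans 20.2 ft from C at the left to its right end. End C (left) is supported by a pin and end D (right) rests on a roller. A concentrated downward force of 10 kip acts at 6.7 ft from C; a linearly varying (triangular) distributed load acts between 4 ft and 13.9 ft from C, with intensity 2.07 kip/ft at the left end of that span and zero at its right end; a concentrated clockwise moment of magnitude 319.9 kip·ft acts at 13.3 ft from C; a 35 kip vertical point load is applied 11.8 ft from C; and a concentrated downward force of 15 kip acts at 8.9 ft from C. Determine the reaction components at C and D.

C_x = 0, C_y = 20.34 kip, D_y = 49.91 kip

Resultant of the triangular load: ½ × 2.07 × 9.9 = 10.2465 kip, acting at 7.3 ft from C (one-third of the span from the peak).
Moments about C: D_y·20.2 − 10·6.7 − (½·2.07·9.9)·7.3 − 319.9 − 35·11.8 − 15·8.9 = 0 → D_y = 1008.19945/20.2 = 49.9109 ≈ 49.91 kip.
ΣF_y = 0: C_y + 49.9109 − 10 − ½·2.07·9.9 − 35 − 15 = 0 → C_y = 20.34 kip.
ΣF_x = 0: no horizontal applied forces, so C_x = 0.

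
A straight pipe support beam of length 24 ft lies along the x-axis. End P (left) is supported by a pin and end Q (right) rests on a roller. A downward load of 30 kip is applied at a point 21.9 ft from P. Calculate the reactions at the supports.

Moments about P: Q_y·24 − 30·21.9 = 0 → Q_y = 657/24 = 27.375 ≈ 27.38 kip.
ΣF_y = 0: P_y + 27.375 − 30 = 0 → P_y = 2.625 kip.
ΣF_x = 0: no horizontal applied forces, so P_x = 0.

P_x = 0, P_y = 2.625 kip, Q_y = 27.38 kip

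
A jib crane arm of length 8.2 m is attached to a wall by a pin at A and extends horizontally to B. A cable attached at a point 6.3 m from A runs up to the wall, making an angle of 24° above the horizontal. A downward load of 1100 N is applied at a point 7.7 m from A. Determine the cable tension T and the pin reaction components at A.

T = 3305 N, A_x = 3020 N, A_y = -244.4 N

ΣM about A: T·sin24°·6.3 − 1100·7.7 = 0 → T = 8470/(6.3·0.406737) = 3305.44 ≈ 3305 N.
ΣF_x = 0: A_x − T·cos24° = 0 → A_x = 3305.44 × 0.913545 = 3020 N.
ΣF_y = 0: A_y + T·sin24° − 1100 = 0 → A_y = 1100 − 3305.44 × 0.406737 = -244.4 N.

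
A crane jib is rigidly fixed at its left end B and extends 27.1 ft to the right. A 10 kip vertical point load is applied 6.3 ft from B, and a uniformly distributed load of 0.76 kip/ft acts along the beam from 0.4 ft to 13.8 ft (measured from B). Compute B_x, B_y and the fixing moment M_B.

B_x = 0, B_y = 20.18 kip, M_B = 135.3 kip·ft

Resultant of the distributed load: 0.76 × 13.4 = 10.184 kip at 7.1 ft from B.
ΣF_x = 0: B_x = 0.
ΣF_y = 0: B_y − 10 − 0.76·13.4 = 0 → B_y = 20.18 kip.
ΣM about B: M_B − 10·6.3 − (0.76·13.4)·7.1 = 0 → M_B = 135.3 kip·ft.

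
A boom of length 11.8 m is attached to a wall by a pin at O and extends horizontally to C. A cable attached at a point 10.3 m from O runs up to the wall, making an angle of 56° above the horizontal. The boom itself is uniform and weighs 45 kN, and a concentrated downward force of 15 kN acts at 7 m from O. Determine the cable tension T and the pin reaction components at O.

ΣM about O: T·sin56°·10.3 − 45·5.9 − 15·7 = 0 → T = 370.5/(10.3·0.829038) = 43.3887 ≈ 43.39 kN.
ΣF_x = 0: O_x − T·cos56° = 0 → O_x = 43.3887 × 0.559193 = 24.26 kN.
ΣF_y = 0: O_y + T·sin56° − 45 − 15 = 0 → O_y = 60 − 43.3887 × 0.829038 = 24.03 kN.

T = 43.39 kN, O_x = 24.26 kN, O_y = 24.03 kN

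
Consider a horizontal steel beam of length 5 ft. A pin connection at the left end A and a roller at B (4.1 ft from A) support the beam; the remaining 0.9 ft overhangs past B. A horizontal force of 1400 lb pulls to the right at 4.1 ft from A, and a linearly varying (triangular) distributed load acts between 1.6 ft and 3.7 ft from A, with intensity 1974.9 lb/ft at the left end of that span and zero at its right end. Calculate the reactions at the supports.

Resultant of the triangular load: ½ × 1974.9 × 2.1 = 2073.645 lb, acting at 2.3 ft from A (one-third of the span from the peak).
Moments about A: B_y·4.1 − (½·1974.9·2.1)·2.3 = 0 → B_y = 4769.3835/4.1 = 1163.26 ≈ 1163 lb.
ΣF_y = 0: A_y + 1163.26 − ½·1974.9·2.1 = 0 → A_y = 910.4 lb.
ΣF_x = 0: A_x + 1400 = 0 → A_x = -1400 lb.

A_x = -1400 lb, A_y = 910.4 lb, B_y = 1163 lb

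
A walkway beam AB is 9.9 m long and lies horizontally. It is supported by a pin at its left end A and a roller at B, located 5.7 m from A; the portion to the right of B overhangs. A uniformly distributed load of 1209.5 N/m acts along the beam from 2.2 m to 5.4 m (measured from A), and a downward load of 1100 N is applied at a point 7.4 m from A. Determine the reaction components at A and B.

Resultant of the distributed load: 1209.5 × 3.2 = 3870.4 N at 3.8 m from A.
ΣM about A: B_y·5.7 − (1209.5·3.2)·3.8 − 1100·7.4 = 0 → B_y = 22847.52/5.7 = 4008.34 ≈ 4008 N.
ΣF_y = 0: A_y + 4008.34 − 1209.5·3.2 − 1100 = 0 → A_y = 962.1 N.
ΣF_x = 0: no horizontal applied forces, so A_x = 0.

A_x = 0, A_y = 962.1 N, B_y = 4008 N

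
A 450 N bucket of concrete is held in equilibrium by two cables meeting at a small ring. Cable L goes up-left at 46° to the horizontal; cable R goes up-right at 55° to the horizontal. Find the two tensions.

T_L = 262.9 N, T_R = 318.4 N

ΣF_x = 0: −T_L·cos46° + T_R·cos55° = 0 → T_R = 1.2111·T_L.
ΣF_y = 0: T_L·sin46° + T_R·sin55° = 450.
Substitute: T_L·(0.71934 + 1.2111·0.819152) = 450 → T_L = 262.94 ≈ 262.9 N.
Then T_R = 1.2111 × 262.94 = 318.4 N.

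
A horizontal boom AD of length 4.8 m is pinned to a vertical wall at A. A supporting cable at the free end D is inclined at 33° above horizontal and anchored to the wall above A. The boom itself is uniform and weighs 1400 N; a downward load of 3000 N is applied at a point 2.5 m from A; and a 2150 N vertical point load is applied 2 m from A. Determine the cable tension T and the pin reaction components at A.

T = 5799 N, A_x = 4863 N, A_y = 3392 N

ΣM about A: T·sin33°·4.8 − 1400·2.4 − 3000·2.5 − 2150·2 = 0 → T = 15160/(4.8·0.544639) = 5798.95 ≈ 5799 N.
ΣF_x = 0: A_x − T·cos33° = 0 → A_x = 5798.95 × 0.838671 = 4863 N.
ΣF_y = 0: A_y + T·sin33° − 1400 − 3000 − 2150 = 0 → A_y = 6550 − 5798.95 × 0.544639 = 3392 N.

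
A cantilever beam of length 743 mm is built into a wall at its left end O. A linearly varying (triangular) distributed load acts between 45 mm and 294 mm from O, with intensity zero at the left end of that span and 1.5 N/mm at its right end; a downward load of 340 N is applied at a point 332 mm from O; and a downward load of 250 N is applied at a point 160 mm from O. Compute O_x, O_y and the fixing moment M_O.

Resultant of the triangular load: ½ × 1.5 × 249 = 186.75 N, acting at 211 mm from O (one-third of the span from the peak).
ΣF_x = 0: O_x = 0.
ΣF_y = 0: O_y − ½·1.5·249 − 340 − 250 = 0 → O_y = 776.8 N.
ΣM about O: M_O − (½·1.5·249)·211 − 340·332 − 250·160 = 0 → M_O = 192300 N·mm.

O_x = 0, O_y = 776.8 N, M_O = 192300 N·mm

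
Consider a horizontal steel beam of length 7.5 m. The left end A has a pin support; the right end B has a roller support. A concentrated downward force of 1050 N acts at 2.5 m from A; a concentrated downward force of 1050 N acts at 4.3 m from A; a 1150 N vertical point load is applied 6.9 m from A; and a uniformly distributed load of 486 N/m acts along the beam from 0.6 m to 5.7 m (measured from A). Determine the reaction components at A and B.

Resultant of the distributed load: 486 × 5.1 = 2478.6 N at 3.15 m from A.
Taking moments about A: B_y·7.5 − 1050·2.5 − 1050·4.3 − 1150·6.9 − (486·5.1)·3.15 = 0 → B_y = 22882.59/7.5 = 3051.01 ≈ 3051 N.
ΣF_y = 0: A_y + 3051.01 − 1050 − 1050 − 1150 − 486·5.1 = 0 → A_y = 2678 N.
ΣF_x = 0: no horizontal applied forces, so A_x = 0.

A_x = 0, A_y = 2678 N, B_y = 3051 N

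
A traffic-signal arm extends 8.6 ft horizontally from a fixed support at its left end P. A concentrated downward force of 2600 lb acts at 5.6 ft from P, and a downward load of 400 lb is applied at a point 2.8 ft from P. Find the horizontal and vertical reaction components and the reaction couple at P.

P_x = 0, P_y = 3000 lb, M_P = 15680 lb·ft

ΣF_x = 0: P_x = 0.
ΣF_y = 0: P_y − 2600 − 400 = 0 → P_y = 3000 lb.
ΣM about P: M_P − 2600·5.6 − 400·2.8 = 0 → M_P = 15680 lb·ft.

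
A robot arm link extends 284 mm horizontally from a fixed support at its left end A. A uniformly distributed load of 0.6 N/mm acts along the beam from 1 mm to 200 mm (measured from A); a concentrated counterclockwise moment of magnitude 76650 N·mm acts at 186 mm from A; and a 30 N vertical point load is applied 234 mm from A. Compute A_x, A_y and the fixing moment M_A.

Resultant of the distributed load: 0.6 × 199 = 119.4 N at 100.5 mm from A.
ΣF_x = 0: A_x = 0.
ΣF_y = 0: A_y − 0.6·199 − 30 = 0 → A_y = 149.4 N.
ΣM about A: M_A − (0.6·199)·100.5 + 76650 − 30·234 = 0 → M_A = -57630 N·mm.

A_x = 0, A_y = 149.4 N, M_A = -57630 N·mm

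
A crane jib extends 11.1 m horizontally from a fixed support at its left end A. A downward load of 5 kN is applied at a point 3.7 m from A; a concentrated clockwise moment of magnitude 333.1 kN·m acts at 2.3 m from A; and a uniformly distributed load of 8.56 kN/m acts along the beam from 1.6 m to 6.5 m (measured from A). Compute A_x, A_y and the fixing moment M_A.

A_x = 0, A_y = 46.94 kN, M_A = 521.5 kN·m

Resultant of the distributed load: 8.56 × 4.9 = 41.944 kN at 4.05 m from A.
ΣF_x = 0: A_x = 0.
ΣF_y = 0: A_y − 5 − 8.56·4.9 = 0 → A_y = 46.94 kN.
ΣM about A: M_A − 5·3.7 − 333.1 − (8.56·4.9)·4.05 = 0 → M_A = 521.5 kN·m.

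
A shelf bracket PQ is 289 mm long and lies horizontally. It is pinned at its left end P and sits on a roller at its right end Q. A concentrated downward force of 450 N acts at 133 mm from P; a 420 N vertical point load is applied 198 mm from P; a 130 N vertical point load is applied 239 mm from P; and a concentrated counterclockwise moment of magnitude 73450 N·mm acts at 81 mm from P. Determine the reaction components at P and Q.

P_x = 0, P_y = 651.8 N, Q_y = 348.2 N

Taking moments about P: Q_y·289 − 450·133 − 420·198 − 130·239 + 73450 = 0 → Q_y = 100630/289 = 348.201 ≈ 348.2 N.
ΣF_y = 0: P_y + 348.201 − 450 − 420 − 130 = 0 → P_y = 651.8 N.
ΣF_x = 0: no horizontal applied forces, so P_x = 0.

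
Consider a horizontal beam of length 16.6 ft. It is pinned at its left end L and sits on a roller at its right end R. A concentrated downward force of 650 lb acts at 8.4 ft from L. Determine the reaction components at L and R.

Taking moments about L: R_y·16.6 − 650·8.4 = 0 → R_y = 5460/16.6 = 328.916 ≈ 328.9 lb.
ΣF_y = 0: L_y + 328.916 − 650 = 0 → L_y = 321.1 lb.
ΣF_x = 0: no horizontal applied forces, so L_x = 0.

L_x = 0, L_y = 321.1 lb, R_y = 328.9 lb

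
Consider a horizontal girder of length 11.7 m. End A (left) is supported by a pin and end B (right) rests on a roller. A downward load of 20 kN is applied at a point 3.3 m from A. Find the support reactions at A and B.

Moments about A: B_y·11.7 − 20·3.3 = 0 → B_y = 66/11.7 = 5.64103 ≈ 5.641 kN.
ΣF_y = 0: A_y + 5.64103 − 20 = 0 → A_y = 14.36 kN.
ΣF_x = 0: no horizontal applied forces, so A_x = 0.

A_x = 0, A_y = 14.36 kN, B_y = 5.641 kN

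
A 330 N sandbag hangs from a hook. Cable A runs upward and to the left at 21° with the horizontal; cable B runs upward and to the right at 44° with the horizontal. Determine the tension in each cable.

ΣF_x = 0: −T_A·cos21° + T_B·cos44° = 0 → T_B = 1.29783·T_A.
ΣF_y = 0: T_A·sin21° + T_B·sin44° = 330.
Substitute: T_A·(0.358368 + 1.29783·0.694658) = 330 → T_A = 261.922 ≈ 261.9 N.
Then T_B = 1.29783 × 261.922 = 339.9 N.

T_A = 261.9 N, T_B = 339.9 N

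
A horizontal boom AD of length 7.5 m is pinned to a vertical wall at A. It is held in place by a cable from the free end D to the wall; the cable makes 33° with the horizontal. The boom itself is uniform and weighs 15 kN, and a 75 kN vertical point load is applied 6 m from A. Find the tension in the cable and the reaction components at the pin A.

ΣM about A: T·sin33°·7.5 − 15·3.75 − 75·6 = 0 → T = 506.25/(7.5·0.544639) = 123.935 ≈ 123.9 kN.
ΣF_x = 0: A_x − T·cos33° = 0 → A_x = 123.935 × 0.838671 = 103.9 kN.
ΣF_y = 0: A_y + T·sin33° − 15 − 75 = 0 → A_y = 90 − 123.935 × 0.544639 = 22.50 kN.

T = 123.9 kN, A_x = 103.9 kN, A_y = 22.50 kN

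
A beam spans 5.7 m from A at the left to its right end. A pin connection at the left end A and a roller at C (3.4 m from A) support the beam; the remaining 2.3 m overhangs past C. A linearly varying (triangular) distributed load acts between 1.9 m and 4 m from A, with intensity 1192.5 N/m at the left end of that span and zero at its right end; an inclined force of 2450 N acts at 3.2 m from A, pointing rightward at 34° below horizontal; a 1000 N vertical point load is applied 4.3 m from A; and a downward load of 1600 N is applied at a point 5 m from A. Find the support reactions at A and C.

Resultant of the triangular load: ½ × 1192.5 × 2.1 = 1252.125 N, acting at 2.6 m from A (one-third of the span from the peak).
Moments about A: C_y·3.4 − (½·1192.5·2.1)·2.6 − 2450·sin34°·3.2 − 1000·4.3 − 1600·5 = 0 → C_y = 19939.6/3.4 = 5864.59 ≈ 5865 N.
ΣF_y = 0: A_y + 5864.59 − ½·1192.5·2.1 − 2450·sin34° − 1000 − 1600 = 0 → A_y = -642.4 N.
ΣF_x = 0: A_x + 2450·cos34° = 0 → A_x = -2031 N.

A_x = -2031 N, A_y = -642.4 N, C_y = 5865 N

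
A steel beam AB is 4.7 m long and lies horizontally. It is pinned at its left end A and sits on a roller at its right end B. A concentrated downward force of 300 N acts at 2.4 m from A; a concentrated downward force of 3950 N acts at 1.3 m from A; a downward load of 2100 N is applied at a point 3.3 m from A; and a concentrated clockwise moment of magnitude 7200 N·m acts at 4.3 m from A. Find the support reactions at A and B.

ΣM about A: B_y·4.7 − 300·2.4 − 3950·1.3 − 2100·3.3 − 7200 = 0 → B_y = 19985/4.7 = 4252.13 ≈ 4252 N.
ΣF_y = 0: A_y + 4252.13 − 300 − 3950 − 2100 = 0 → A_y = 2098 N.
ΣF_x = 0: no horizontal applied forces, so A_x = 0.

A_x = 0, A_y = 2098 N, B_y = 4252 N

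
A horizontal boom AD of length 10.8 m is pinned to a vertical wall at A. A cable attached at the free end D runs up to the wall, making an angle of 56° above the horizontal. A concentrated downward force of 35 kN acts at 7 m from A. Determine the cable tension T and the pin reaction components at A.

T = 27.36 kN, A_x = 15.30 kN, A_y = 12.31 kN

ΣM about A: T·sin56°·10.8 − 35·7 = 0 → T = 245/(10.8·0.829038) = 27.3633 ≈ 27.36 kN.
ΣF_x = 0: A_x − T·cos56° = 0 → A_x = 27.3633 × 0.559193 = 15.30 kN.
ΣF_y = 0: A_y + T·sin56° − 35 = 0 → A_y = 35 − 27.3633 × 0.829038 = 12.31 kN.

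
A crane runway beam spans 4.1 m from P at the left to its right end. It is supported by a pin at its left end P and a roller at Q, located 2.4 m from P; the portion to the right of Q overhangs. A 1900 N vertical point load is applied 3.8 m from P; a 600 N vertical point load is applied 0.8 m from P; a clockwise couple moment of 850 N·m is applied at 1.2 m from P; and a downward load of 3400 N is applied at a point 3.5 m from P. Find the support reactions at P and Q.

P_x = 0, P_y = -2621 N, Q_y = 8521 N

ΣM about P: Q_y·2.4 − 1900·3.8 − 600·0.8 − 850 − 3400·3.5 = 0 → Q_y = 20450/2.4 = 8520.83 ≈ 8521 N.
ΣF_y = 0: P_y + 8520.83 − 1900 − 600 − 3400 = 0 → P_y = -2621 N.
ΣF_x = 0: no horizontal applied forces, so P_x = 0.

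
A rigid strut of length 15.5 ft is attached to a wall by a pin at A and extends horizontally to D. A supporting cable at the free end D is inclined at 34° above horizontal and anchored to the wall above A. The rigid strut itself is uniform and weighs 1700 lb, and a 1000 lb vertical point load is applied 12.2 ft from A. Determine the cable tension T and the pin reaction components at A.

T = 2928 lb, A_x = 2427 lb, A_y = 1063 lb

ΣM about A: T·sin34°·15.5 − 1700·7.75 − 1000·12.2 = 0 → T = 25375/(15.5·0.559193) = 2927.61 ≈ 2928 lb.
ΣF_x = 0: A_x − T·cos34° = 0 → A_x = 2927.61 × 0.829038 = 2427 lb.
ΣF_y = 0: A_y + T·sin34° − 1700 − 1000 = 0 → A_y = 2700 − 2927.61 × 0.559193 = 1063 lb.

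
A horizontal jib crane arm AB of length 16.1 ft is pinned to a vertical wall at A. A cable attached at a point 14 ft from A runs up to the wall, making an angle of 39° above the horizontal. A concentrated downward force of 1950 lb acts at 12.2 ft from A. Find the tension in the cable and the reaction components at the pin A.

ΣM about A: T·sin39°·14 − 1950·12.2 = 0 → T = 23790/(14·0.62932) = 2700.19 ≈ 2700 lb.
ΣF_x = 0: A_x − T·cos39° = 0 → A_x = 2700.19 × 0.777146 = 2098 lb.
ΣF_y = 0: A_y + T·sin39° − 1950 = 0 → A_y = 1950 − 2700.19 × 0.62932 = 250.7 lb.

T = 2700 lb, A_x = 2098 lb, A_y = 250.7 lb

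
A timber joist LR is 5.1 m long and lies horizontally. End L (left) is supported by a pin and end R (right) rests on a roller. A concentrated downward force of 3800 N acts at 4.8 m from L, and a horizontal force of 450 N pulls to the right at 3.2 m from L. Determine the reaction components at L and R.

ΣM about L: R_y·5.1 − 3800·4.8 = 0 → R_y = 18240/5.1 = 3576.47 ≈ 3576 N.
ΣF_y = 0: L_y + 3576.47 − 3800 = 0 → L_y = 223.5 N.
ΣF_x = 0: L_x + 450 = 0 → L_x = -450.0 N.

L_x = -450.0 N, L_y = 223.5 N, R_y = 3576 N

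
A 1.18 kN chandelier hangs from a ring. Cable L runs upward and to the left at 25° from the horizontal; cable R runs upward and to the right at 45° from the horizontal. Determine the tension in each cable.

ΣF_x = 0: −T_L·cos25° + T_R·cos45° = 0 → T_R = 1.28171·T_L.
ΣF_y = 0: T_L·sin25° + T_R·sin45° = 1.18.
Substitute: T_L·(0.422618 + 1.28171·0.707107) = 1.18 → T_L = 0.887936 ≈ 0.8879 kN.
Then T_R = 1.28171 × 0.887936 = 1.138 kN.

T_L = 0.8879 kN, T_R = 1.138 kN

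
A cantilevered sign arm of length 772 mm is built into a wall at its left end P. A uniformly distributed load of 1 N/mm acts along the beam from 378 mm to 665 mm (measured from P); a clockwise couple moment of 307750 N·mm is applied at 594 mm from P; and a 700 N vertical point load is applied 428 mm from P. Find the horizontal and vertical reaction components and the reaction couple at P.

Resultant of the distributed load: 1 × 287 = 287 N at 521.5 mm from P.
ΣF_x = 0: P_x = 0.
ΣF_y = 0: P_y − 1·287 − 700 = 0 → P_y = 987.0 N.
ΣM about P: M_P − (1·287)·521.5 − 307750 − 700·428 = 0 → M_P = 757000 N·mm.

P_x = 0, P_y = 987.0 N, M_P = 757000 N·mm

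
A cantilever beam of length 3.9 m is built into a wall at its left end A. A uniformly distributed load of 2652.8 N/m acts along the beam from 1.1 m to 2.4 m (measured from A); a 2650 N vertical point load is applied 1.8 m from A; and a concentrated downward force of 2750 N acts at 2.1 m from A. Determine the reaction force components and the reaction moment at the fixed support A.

Resultant of the distributed load: 2652.8 × 1.3 = 3448.64 N at 1.75 m from A.
ΣF_x = 0: A_x = 0.
ΣF_y = 0: A_y − 2652.8·1.3 − 2650 − 2750 = 0 → A_y = 8849 N.
ΣM about A: M_A − (2652.8·1.3)·1.75 − 2650·1.8 − 2750·2.1 = 0 → M_A = 16580 N·m.

A_x = 0, A_y = 8849 N, M_A = 16580 N·m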